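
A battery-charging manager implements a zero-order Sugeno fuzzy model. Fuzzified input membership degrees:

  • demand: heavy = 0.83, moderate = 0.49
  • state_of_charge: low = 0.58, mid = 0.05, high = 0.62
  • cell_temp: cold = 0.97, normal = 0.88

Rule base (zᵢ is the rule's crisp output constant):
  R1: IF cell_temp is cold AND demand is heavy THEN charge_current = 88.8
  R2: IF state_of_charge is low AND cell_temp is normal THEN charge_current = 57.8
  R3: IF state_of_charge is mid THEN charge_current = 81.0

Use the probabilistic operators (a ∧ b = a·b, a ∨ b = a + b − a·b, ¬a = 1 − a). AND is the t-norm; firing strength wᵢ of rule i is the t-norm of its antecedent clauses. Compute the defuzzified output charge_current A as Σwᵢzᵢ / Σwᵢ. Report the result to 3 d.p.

76.927

R1 (z=88.8): cold=0.97, heavy=0.83; AND[a·b] → w = 0.8051
R2 (z=57.8): low=0.58, normal=0.88; AND[a·b] → w = 0.5104
R3 (z=81.0): mid=0.05 → w = 0.0500
Weighted average = (0.8051·88.8 + 0.5104·57.8 + 0.0500·81.0) / (0.8051 + 0.5104 + 0.0500)
  = 105.0440 / 1.3655 = 76.927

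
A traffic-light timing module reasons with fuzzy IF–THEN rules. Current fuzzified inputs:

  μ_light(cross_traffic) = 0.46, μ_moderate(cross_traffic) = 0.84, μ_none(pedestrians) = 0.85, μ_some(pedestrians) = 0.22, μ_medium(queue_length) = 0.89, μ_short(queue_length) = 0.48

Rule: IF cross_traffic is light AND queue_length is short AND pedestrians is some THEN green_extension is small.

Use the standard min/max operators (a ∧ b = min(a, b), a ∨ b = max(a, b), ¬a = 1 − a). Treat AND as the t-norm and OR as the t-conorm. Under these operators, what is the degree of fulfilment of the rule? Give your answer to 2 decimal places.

firing strength: light=0.46, short=0.48, some=0.22; AND[min(a, b)] → w = 0.22

0.22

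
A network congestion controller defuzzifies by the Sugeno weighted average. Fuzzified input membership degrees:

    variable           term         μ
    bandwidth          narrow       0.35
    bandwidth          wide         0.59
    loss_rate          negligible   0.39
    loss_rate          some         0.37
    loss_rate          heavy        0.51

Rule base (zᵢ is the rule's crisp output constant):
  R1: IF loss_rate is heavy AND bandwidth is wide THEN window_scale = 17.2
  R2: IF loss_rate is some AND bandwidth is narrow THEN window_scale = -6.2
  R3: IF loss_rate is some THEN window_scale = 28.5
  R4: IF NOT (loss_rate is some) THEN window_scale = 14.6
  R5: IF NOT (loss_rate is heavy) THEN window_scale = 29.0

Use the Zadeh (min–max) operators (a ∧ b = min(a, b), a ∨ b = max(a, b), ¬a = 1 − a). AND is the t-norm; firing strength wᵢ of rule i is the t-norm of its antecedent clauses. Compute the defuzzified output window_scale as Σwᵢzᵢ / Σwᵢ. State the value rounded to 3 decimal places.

17.257

R1 (z=17.2): heavy=0.51, wide=0.59; AND[min(a, b)] → w = 0.51
R2 (z=-6.2): some=0.37, narrow=0.35; AND[min(a, b)] → w = 0.35
R3 (z=28.5): some=0.37 → w = 0.37
R4 (z=14.6): ¬some=1−0.37=0.63 → w = 0.63
R5 (z=29.0): ¬heavy=1−0.51=0.49 → w = 0.49
Weighted average = (0.51·17.2 + 0.35·-6.2 + 0.37·28.5 + 0.63·14.6 + 0.49·29.0) / (0.51 + 0.35 + 0.37 + 0.63 + 0.49)
  = 40.5550 / 2.3500 = 17.257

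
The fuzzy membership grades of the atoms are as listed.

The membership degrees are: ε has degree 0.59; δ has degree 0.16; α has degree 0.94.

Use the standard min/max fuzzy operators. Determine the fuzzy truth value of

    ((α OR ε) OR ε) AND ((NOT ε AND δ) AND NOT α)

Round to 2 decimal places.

α OR ε = max(a, b) on (0.94, 0.59) = 0.94
(α OR ε) OR ε = max(a, b) on (0.94, 0.59) = 0.94
NOT ε = 1 − 0.59 = 0.41
NOT ε AND δ = min(a, b) on (0.41, 0.16) = 0.16
NOT α = 1 − 0.94 = 0.06
(NOT ε AND δ) AND NOT α = min(a, b) on (0.16, 0.06) = 0.06
((α OR ε) OR ε) AND ((NOT ε AND δ) AND NOT α) = min(a, b) on (0.94, 0.06) = 0.06

0.06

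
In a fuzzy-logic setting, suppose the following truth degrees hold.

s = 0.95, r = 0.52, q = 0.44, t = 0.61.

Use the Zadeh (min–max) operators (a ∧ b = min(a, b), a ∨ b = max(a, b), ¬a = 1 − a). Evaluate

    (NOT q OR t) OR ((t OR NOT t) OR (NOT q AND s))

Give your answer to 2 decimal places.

NOT q = 1 − 0.44 = 0.56
NOT q OR t = max(a, b) on (0.56, 0.61) = 0.61
NOT t = 1 − 0.61 = 0.39
t OR NOT t = max(a, b) on (0.61, 0.39) = 0.61
NOT q = 1 − 0.44 = 0.56
NOT q AND s = min(a, b) on (0.56, 0.95) = 0.56
(t OR NOT t) OR (NOT q AND s) = max(a, b) on (0.61, 0.56) = 0.61
(NOT q OR t) OR ((t OR NOT t) OR (NOT q AND s)) = max(a, b) on (0.61, 0.61) = 0.61

0.61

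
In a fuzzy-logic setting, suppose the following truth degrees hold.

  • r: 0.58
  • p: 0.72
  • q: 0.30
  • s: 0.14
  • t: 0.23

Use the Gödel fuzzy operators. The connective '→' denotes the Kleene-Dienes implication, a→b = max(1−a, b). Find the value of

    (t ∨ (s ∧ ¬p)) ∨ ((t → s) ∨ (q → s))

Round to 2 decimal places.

¬p = 1 − 0.72 = 0.28
s ∧ ¬p = min(a, b) on (0.14, 0.28) = 0.14
t ∨ (s ∧ ¬p) = max(a, b) on (0.23, 0.14) = 0.23
t → s  [Kleene-Dienes: max(1−a, b)] with a=0.23, b=0.14 → 0.77
q → s  [Kleene-Dienes: max(1−a, b)] with a=0.30, b=0.14 → 0.70
(t → s) ∨ (q → s) = max(a, b) on (0.77, 0.70) = 0.77
(t ∨ (s ∧ ¬p)) ∨ ((t → s) ∨ (q → s)) = max(a, b) on (0.23, 0.77) = 0.77

0.77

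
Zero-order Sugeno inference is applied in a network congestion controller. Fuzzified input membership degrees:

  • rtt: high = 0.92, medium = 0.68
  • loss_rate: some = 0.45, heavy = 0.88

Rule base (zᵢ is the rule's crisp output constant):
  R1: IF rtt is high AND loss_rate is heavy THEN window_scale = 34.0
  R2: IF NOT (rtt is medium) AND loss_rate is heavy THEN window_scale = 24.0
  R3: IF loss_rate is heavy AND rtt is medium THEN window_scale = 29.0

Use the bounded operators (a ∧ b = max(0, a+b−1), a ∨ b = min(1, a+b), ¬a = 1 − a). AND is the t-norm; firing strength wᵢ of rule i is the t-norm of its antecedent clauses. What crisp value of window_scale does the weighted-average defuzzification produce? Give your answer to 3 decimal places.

30.923

R1 (z=34.0): high=0.92, heavy=0.88; AND[max(0, a+b−1)] → w = 0.80
R2 (z=24.0): ¬medium=1−0.68=0.32, heavy=0.88; AND[max(0, a+b−1)] → w = 0.20
R3 (z=29.0): heavy=0.88, medium=0.68; AND[max(0, a+b−1)] → w = 0.56
Weighted average = (0.80·34.0 + 0.20·24.0 + 0.56·29.0) / (0.80 + 0.20 + 0.56)
  = 48.2400 / 1.5600 = 30.923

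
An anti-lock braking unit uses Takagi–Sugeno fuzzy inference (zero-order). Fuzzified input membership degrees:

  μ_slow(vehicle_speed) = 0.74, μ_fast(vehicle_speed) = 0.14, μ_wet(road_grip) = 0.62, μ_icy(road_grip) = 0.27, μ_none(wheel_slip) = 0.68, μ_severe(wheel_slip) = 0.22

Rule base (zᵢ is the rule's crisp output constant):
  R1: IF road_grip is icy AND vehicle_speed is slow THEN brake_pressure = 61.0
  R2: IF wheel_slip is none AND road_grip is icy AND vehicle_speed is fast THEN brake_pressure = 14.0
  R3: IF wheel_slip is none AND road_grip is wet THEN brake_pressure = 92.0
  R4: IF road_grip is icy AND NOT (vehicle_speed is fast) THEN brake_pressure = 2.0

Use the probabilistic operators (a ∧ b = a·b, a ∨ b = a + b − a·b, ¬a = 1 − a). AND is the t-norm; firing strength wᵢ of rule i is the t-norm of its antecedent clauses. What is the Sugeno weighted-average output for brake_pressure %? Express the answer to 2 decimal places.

58.91

R1 (z=61.0): icy=0.27, slow=0.74; AND[a·b] → w = 0.1998
R2 (z=14.0): none=0.68, icy=0.27, fast=0.14; AND[a·b] → w = 0.0257
R3 (z=92.0): none=0.68, wet=0.62; AND[a·b] → w = 0.4216
R4 (z=2.0): icy=0.27, ¬fast=1−0.14=0.86; AND[a·b] → w = 0.2322
Weighted average = (0.1998·61.0 + 0.0257·14.0 + 0.4216·92.0 + 0.2322·2.0) / (0.1998 + 0.0257 + 0.4216 + 0.2322)
  = 51.7993 / 0.8793 = 58.91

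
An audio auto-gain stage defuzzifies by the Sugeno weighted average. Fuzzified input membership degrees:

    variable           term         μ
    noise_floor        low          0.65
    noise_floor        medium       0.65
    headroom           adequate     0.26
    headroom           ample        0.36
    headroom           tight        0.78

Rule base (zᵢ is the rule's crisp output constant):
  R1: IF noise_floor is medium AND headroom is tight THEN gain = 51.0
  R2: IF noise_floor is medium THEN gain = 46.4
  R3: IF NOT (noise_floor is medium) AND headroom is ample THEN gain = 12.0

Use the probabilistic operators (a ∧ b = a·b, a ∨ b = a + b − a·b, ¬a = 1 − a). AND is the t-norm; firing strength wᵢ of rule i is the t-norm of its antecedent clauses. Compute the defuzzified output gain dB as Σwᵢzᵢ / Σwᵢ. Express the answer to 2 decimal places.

R1 (z=51.0): medium=0.65, tight=0.78; AND[a·b] → w = 0.5070
R2 (z=46.4): medium=0.65 → w = 0.6500
R3 (z=12.0): ¬medium=1−0.65=0.35, ample=0.36; AND[a·b] → w = 0.1260
Weighted average = (0.5070·51.0 + 0.6500·46.4 + 0.1260·12.0) / (0.5070 + 0.6500 + 0.1260)
  = 57.5290 / 1.2830 = 44.84

44.84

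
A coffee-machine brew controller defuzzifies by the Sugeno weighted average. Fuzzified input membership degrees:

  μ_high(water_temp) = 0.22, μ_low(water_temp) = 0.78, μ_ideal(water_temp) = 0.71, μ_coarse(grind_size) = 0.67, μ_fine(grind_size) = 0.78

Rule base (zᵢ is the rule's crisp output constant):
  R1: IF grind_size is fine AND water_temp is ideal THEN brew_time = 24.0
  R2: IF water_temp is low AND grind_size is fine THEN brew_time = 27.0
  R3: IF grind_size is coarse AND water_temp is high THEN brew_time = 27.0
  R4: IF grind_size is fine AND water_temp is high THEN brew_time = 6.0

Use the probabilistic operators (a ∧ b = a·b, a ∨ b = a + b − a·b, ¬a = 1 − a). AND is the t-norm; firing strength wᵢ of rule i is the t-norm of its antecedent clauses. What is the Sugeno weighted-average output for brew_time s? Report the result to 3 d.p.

23.445

R1 (z=24.0): fine=0.78, ideal=0.71; AND[a·b] → w = 0.5538
R2 (z=27.0): low=0.78, fine=0.78; AND[a·b] → w = 0.6084
R3 (z=27.0): coarse=0.67, high=0.22; AND[a·b] → w = 0.1474
R4 (z=6.0): fine=0.78, high=0.22; AND[a·b] → w = 0.1716
Weighted average = (0.5538·24.0 + 0.6084·27.0 + 0.1474·27.0 + 0.1716·6.0) / (0.5538 + 0.6084 + 0.1474 + 0.1716)
  = 34.7274 / 1.4812 = 23.445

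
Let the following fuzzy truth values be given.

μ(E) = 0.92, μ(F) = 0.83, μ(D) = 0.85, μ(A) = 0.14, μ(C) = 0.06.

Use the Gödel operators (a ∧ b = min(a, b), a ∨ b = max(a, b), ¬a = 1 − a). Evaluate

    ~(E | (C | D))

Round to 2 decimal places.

C | D = max(a, b) on (0.06, 0.85) = 0.85
E | (C | D) = max(a, b) on (0.92, 0.85) = 0.92
~(E | (C | D)) = 1 − 0.92 = 0.08

0.08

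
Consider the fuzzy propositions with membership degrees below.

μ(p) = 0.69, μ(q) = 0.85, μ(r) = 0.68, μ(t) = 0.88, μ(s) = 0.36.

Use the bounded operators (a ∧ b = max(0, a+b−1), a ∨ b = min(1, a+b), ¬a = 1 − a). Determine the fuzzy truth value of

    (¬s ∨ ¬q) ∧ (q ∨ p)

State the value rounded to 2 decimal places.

¬s = 1 − 0.36 = 0.64
¬q = 1 − 0.85 = 0.15
¬s ∨ ¬q = min(1, a+b) on (0.64, 0.15) = 0.79
q ∨ p = min(1, a+b) on (0.85, 0.69) = 1.00
(¬s ∨ ¬q) ∧ (q ∨ p) = max(0, a+b−1) on (0.79, 1.00) = 0.79

0.79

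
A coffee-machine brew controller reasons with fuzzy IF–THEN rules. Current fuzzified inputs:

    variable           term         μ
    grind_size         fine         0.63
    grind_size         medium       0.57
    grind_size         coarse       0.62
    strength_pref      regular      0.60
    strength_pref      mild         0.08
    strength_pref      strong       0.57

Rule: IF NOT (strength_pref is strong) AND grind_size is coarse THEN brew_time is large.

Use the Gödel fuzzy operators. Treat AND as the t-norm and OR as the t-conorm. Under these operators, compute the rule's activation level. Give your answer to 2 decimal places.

0.43

firing strength: ¬strong=1−0.57=0.43, coarse=0.62; AND[min(a, b)] → w = 0.43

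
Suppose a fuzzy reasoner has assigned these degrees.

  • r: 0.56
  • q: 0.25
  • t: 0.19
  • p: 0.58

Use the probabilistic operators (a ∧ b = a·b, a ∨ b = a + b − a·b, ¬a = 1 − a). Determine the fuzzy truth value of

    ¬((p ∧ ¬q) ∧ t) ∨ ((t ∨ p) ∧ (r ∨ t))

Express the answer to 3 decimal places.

0.952

¬q = 1 − 0.2500 = 0.7500
p ∧ ¬q = a·b on (0.5800, 0.7500) = 0.4350
(p ∧ ¬q) ∧ t = a·b on (0.4350, 0.1900) = 0.0826
¬((p ∧ ¬q) ∧ t) = 1 − 0.0826 = 0.9173
t ∨ p = a + b − a·b on (0.1900, 0.5800) = 0.6598
r ∨ t = a + b − a·b on (0.5600, 0.1900) = 0.6436
(t ∨ p) ∧ (r ∨ t) = a·b on (0.6598, 0.6436) = 0.4246
¬((p ∧ ¬q) ∧ t) ∨ ((t ∨ p) ∧ (r ∨ t)) = a + b − a·b on (0.9173, 0.4246) = 0.9524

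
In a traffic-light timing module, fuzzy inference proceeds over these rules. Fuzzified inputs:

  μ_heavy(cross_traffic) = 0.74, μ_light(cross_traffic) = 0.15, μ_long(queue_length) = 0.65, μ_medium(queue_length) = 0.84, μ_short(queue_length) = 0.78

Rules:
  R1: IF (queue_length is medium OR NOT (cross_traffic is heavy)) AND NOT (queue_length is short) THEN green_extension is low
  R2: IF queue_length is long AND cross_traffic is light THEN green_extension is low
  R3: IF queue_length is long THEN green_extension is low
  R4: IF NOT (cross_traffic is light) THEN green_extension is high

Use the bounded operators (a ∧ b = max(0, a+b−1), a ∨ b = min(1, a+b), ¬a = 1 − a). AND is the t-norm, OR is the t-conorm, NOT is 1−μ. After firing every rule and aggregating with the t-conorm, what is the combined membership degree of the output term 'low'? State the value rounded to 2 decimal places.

R1: (medium=0.84 OR ¬heavy=1−0.74=0.26) = 1.00; AND[max(0, a+b−1)] with ¬short=1−0.78=0.22 → w = 0.22
R2: long=0.65, light=0.15; AND[max(0, a+b−1)] → w = 0.00
R3: long=0.65 → w = 0.65
R4: ¬light=1−0.15=0.85 → w = 0.85
Rules with consequent 'low': {R1, R2, R3} → strengths 0.22, 0.00, 0.65
Aggregate via t-conorm [min(1, a+b)]: 0.87

0.87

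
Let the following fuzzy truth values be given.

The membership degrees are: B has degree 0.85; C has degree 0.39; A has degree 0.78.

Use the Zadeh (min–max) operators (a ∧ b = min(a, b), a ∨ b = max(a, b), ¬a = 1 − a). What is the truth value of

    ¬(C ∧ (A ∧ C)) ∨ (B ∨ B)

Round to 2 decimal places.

0.85

A ∧ C = min(a, b) on (0.78, 0.39) = 0.39
C ∧ (A ∧ C) = min(a, b) on (0.39, 0.39) = 0.39
¬(C ∧ (A ∧ C)) = 1 − 0.39 = 0.61
B ∨ B = max(a, b) on (0.85, 0.85) = 0.85
¬(C ∧ (A ∧ C)) ∨ (B ∨ B) = max(a, b) on (0.61, 0.85) = 0.85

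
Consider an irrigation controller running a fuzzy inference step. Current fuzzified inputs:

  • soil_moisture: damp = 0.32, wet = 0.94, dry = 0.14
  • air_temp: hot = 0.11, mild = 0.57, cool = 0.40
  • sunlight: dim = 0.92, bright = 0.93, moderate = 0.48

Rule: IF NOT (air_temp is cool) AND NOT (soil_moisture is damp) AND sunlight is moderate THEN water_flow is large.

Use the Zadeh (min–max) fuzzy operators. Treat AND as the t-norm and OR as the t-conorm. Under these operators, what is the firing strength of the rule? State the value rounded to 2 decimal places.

firing strength: ¬cool=1−0.40=0.60, ¬damp=1−0.32=0.68, moderate=0.48; AND[min(a, b)] → w = 0.48

0.48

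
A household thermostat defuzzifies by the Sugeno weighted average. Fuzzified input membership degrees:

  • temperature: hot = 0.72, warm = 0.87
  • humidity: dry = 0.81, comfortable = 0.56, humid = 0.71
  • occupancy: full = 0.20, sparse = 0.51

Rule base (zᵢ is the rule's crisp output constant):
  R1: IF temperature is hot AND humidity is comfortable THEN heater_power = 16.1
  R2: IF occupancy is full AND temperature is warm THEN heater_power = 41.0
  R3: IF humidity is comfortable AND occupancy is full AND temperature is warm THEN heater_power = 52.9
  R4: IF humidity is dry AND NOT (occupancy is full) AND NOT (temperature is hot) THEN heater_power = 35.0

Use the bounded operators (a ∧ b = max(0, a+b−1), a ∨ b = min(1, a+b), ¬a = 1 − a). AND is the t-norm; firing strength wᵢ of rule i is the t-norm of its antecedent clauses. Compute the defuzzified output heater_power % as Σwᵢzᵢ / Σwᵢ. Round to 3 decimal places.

21.080

R1 (z=16.1): hot=0.72, comfortable=0.56; AND[max(0, a+b−1)] → w = 0.28
R2 (z=41.0): full=0.20, warm=0.87; AND[max(0, a+b−1)] → w = 0.07
R3 (z=52.9): comfortable=0.56, full=0.20, warm=0.87; AND[max(0, a+b−1)] → w = 0.00
R4 (z=35.0): dry=0.81, ¬full=1−0.20=0.80, ¬hot=1−0.72=0.28; AND[max(0, a+b−1)] → w = 0.00
Weighted average = (0.28·16.1 + 0.07·41.0 + 0.00·52.9 + 0.00·35.0) / (0.28 + 0.07 + 0.00 + 0.00)
  = 7.3780 / 0.3500 = 21.080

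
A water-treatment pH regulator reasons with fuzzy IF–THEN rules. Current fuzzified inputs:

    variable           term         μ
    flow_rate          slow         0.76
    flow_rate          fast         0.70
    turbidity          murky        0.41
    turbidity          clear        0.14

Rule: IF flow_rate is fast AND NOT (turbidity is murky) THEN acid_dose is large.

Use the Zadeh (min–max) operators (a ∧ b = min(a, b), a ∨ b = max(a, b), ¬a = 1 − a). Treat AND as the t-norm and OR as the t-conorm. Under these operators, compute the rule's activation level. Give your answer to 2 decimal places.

0.59

firing strength: fast=0.70, ¬murky=1−0.41=0.59; AND[min(a, b)] → w = 0.59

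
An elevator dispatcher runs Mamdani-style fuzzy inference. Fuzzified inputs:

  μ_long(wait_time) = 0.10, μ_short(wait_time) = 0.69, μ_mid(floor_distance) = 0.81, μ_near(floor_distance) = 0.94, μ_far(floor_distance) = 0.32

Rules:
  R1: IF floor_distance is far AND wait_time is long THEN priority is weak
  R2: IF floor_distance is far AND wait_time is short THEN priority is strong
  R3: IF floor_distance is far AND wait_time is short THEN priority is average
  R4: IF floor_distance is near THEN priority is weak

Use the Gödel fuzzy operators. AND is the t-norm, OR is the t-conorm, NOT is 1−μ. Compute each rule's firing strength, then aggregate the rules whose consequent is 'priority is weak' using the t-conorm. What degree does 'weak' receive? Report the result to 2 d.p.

0.94

R1: far=0.32, long=0.10; AND[min(a, b)] → w = 0.10
R2: far=0.32, short=0.69; AND[min(a, b)] → w = 0.32
R3: far=0.32, short=0.69; AND[min(a, b)] → w = 0.32
R4: near=0.94 → w = 0.94
Rules with consequent 'weak': {R1, R4} → strengths 0.10, 0.94
Aggregate via t-conorm [max(a, b)]: 0.94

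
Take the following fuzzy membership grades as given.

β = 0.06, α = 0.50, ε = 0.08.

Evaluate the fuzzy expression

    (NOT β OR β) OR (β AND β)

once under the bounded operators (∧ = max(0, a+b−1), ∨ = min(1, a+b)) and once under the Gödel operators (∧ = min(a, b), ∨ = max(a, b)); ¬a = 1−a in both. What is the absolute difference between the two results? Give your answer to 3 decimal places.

Under bounded:
  NOT β = 1 − 0.06 = 0.94
  NOT β OR β = min(1, a+b) on (0.94, 0.06) = 1.00
  β AND β = max(0, a+b−1) on (0.06, 0.06) = 0.00
  (NOT β OR β) OR (β AND β) = min(1, a+b) on (1.00, 0.00) = 1.00
  → value = 1.0000
Under Gödel:
  NOT β = 1 − 0.06 = 0.94
  NOT β OR β = max(a, b) on (0.94, 0.06) = 0.94
  β AND β = min(a, b) on (0.06, 0.06) = 0.06
  (NOT β OR β) OR (β AND β) = max(a, b) on (0.94, 0.06) = 0.94
  → value = 0.9400
|1.0000 − 0.9400| = 0.060

0.060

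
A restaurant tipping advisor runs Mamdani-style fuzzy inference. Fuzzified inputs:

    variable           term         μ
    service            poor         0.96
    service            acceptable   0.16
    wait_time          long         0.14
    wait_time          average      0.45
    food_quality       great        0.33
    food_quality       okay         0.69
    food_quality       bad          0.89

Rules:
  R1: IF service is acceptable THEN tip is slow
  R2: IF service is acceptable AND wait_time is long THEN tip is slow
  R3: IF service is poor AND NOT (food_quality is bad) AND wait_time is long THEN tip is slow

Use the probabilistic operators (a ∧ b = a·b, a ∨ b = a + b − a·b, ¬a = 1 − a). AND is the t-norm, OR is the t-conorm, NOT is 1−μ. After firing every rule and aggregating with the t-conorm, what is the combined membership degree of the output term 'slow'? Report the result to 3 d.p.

0.191

R1: acceptable=0.16 → w = 0.1600
R2: acceptable=0.16, long=0.14; AND[a·b] → w = 0.0224
R3: poor=0.96, ¬bad=1−0.89=0.11, long=0.14; AND[a·b] → w = 0.0148
Rules with consequent 'slow': {R1, R2, R3} → strengths 0.1600, 0.0224, 0.0148
Aggregate via t-conorm [a + b − a·b]: 0.1910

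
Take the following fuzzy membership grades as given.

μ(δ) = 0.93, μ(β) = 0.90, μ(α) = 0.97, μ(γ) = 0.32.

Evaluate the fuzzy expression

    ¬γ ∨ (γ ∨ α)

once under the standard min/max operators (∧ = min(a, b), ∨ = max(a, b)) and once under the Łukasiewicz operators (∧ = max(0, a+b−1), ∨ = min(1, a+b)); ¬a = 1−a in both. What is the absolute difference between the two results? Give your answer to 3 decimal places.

0.030

Under standard min/max:
  ¬γ = 1 − 0.32 = 0.68
  γ ∨ α = max(a, b) on (0.32, 0.97) = 0.97
  ¬γ ∨ (γ ∨ α) = max(a, b) on (0.68, 0.97) = 0.97
  → value = 0.9700
Under Łukasiewicz:
  ¬γ = 1 − 0.32 = 0.68
  γ ∨ α = min(1, a+b) on (0.32, 0.97) = 1.00
  ¬γ ∨ (γ ∨ α) = min(1, a+b) on (0.68, 1.00) = 1.00
  → value = 1.0000
|0.9700 − 1.0000| = 0.030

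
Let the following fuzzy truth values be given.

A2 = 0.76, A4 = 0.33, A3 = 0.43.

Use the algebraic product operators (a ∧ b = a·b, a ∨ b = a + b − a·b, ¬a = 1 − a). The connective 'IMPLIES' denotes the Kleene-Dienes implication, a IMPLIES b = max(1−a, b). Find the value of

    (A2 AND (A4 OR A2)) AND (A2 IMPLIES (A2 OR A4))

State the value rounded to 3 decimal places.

A4 OR A2 = a + b − a·b on (0.3300, 0.7600) = 0.8392
A2 AND (A4 OR A2) = a·b on (0.7600, 0.8392) = 0.6378
A2 OR A4 = a + b − a·b on (0.7600, 0.3300) = 0.8392
A2 IMPLIES (A2 OR A4)  [Kleene-Dienes: max(1−a, b)] with a=0.7600, b=0.8392 → 0.8392
(A2 AND (A4 OR A2)) AND (A2 IMPLIES (A2 OR A4)) = a·b on (0.6378, 0.8392) = 0.5352

0.535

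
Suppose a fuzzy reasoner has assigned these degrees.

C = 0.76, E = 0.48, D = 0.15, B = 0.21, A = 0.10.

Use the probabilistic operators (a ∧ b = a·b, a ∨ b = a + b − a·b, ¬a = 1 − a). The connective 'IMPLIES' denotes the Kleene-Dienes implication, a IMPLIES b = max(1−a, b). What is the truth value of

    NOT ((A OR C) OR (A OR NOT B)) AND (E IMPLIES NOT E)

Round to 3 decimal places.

A OR C = a + b − a·b on (0.1000, 0.7600) = 0.7840
NOT B = 1 − 0.2100 = 0.7900
A OR NOT B = a + b − a·b on (0.1000, 0.7900) = 0.8110
(A OR C) OR (A OR NOT B) = a + b − a·b on (0.7840, 0.8110) = 0.9592
NOT ((A OR C) OR (A OR NOT B)) = 1 − 0.9592 = 0.0408
NOT E = 1 − 0.4800 = 0.5200
E IMPLIES NOT E  [Kleene-Dienes: max(1−a, b)] with a=0.4800, b=0.5200 → 0.5200
NOT ((A OR C) OR (A OR NOT B)) AND (E IMPLIES NOT E) = a·b on (0.0408, 0.5200) = 0.0212

0.021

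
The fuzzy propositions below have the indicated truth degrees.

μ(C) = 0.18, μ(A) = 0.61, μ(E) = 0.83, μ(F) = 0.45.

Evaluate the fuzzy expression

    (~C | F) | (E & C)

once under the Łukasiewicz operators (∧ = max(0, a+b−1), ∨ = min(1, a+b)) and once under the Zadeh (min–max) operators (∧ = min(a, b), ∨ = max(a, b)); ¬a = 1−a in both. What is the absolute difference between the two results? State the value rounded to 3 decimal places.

0.180

Under Łukasiewicz:
  ~C = 1 − 0.18 = 0.82
  ~C | F = min(1, a+b) on (0.82, 0.45) = 1.00
  E & C = max(0, a+b−1) on (0.83, 0.18) = 0.01
  (~C | F) | (E & C) = min(1, a+b) on (1.00, 0.01) = 1.00
  → value = 1.0000
Under Zadeh (min–max):
  ~C = 1 − 0.18 = 0.82
  ~C | F = max(a, b) on (0.82, 0.45) = 0.82
  E & C = min(a, b) on (0.83, 0.18) = 0.18
  (~C | F) | (E & C) = max(a, b) on (0.82, 0.18) = 0.82
  → value = 0.8200
|1.0000 − 0.8200| = 0.180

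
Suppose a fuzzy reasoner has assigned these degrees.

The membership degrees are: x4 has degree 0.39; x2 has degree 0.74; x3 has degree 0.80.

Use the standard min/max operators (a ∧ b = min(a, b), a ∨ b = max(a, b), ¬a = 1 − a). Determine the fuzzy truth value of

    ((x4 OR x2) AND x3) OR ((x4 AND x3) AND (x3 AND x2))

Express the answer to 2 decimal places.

0.74

x4 OR x2 = max(a, b) on (0.39, 0.74) = 0.74
(x4 OR x2) AND x3 = min(a, b) on (0.74, 0.80) = 0.74
x4 AND x3 = min(a, b) on (0.39, 0.80) = 0.39
x3 AND x2 = min(a, b) on (0.80, 0.74) = 0.74
(x4 AND x3) AND (x3 AND x2) = min(a, b) on (0.39, 0.74) = 0.39
((x4 OR x2) AND x3) OR ((x4 AND x3) AND (x3 AND x2)) = max(a, b) on (0.74, 0.39) = 0.74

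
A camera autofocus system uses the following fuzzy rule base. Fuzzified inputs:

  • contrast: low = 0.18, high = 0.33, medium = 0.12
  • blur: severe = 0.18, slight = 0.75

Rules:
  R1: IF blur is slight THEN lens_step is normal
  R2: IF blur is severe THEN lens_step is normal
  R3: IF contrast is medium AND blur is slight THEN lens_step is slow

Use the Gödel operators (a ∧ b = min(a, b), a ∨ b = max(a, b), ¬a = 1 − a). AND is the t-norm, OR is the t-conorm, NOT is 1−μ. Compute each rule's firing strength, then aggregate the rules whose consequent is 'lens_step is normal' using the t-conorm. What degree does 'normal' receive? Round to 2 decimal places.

0.75

R1: slight=0.75 → w = 0.75
R2: severe=0.18 → w = 0.18
R3: medium=0.12, slight=0.75; AND[min(a, b)] → w = 0.12
Rules with consequent 'normal': {R1, R2} → strengths 0.75, 0.18
Aggregate via t-conorm [max(a, b)]: 0.75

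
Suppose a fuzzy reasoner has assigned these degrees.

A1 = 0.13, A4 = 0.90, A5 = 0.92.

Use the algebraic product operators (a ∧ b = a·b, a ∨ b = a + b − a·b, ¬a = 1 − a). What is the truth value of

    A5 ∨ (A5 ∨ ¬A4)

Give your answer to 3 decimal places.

¬A4 = 1 − 0.9000 = 0.1000
A5 ∨ ¬A4 = a + b − a·b on (0.9200, 0.1000) = 0.9280
A5 ∨ (A5 ∨ ¬A4) = a + b − a·b on (0.9200, 0.9280) = 0.9942

0.994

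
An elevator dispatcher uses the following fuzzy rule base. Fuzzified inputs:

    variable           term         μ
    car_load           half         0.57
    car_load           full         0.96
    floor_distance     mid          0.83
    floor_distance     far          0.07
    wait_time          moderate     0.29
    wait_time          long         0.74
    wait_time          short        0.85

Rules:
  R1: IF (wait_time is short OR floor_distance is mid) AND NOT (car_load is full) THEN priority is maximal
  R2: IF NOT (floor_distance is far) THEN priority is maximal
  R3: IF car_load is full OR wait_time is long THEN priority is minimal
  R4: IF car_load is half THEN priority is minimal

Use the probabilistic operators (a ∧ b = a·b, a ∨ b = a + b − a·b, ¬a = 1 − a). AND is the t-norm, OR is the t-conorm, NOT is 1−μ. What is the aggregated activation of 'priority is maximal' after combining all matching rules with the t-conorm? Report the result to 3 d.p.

R1: (short=0.85 OR mid=0.83) = 0.9745; AND[a·b] with ¬full=1−0.96=0.04 → w = 0.0390
R2: ¬far=1−0.07=0.93 → w = 0.9300
R3: full=0.96, long=0.74; OR[a + b − a·b] → w = 0.9896
R4: half=0.57 → w = 0.5700
Rules with consequent 'maximal': {R1, R2} → strengths 0.0390, 0.9300
Aggregate via t-conorm [a + b − a·b]: 0.9327

0.933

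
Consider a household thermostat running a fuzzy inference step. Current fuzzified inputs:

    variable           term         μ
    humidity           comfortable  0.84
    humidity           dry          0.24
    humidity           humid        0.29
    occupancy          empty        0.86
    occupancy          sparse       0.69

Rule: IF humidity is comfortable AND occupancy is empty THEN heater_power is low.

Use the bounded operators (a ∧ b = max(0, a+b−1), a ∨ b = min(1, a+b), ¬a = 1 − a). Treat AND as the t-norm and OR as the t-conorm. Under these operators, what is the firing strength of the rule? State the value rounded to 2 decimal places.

firing strength: comfortable=0.84, empty=0.86; AND[max(0, a+b−1)] → w = 0.70

0.70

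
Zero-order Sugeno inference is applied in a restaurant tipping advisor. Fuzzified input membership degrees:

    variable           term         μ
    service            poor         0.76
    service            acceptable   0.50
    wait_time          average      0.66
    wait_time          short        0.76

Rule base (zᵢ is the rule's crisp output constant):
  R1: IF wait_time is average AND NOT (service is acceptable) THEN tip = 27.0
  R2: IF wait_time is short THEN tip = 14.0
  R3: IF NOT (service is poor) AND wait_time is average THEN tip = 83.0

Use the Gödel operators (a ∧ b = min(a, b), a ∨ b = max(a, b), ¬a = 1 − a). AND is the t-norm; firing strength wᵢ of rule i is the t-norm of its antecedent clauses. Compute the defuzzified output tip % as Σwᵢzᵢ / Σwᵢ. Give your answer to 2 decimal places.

R1 (z=27.0): average=0.66, ¬acceptable=1−0.50=0.50; AND[min(a, b)] → w = 0.50
R2 (z=14.0): short=0.76 → w = 0.76
R3 (z=83.0): ¬poor=1−0.76=0.24, average=0.66; AND[min(a, b)] → w = 0.24
Weighted average = (0.50·27.0 + 0.76·14.0 + 0.24·83.0) / (0.50 + 0.76 + 0.24)
  = 44.0600 / 1.5000 = 29.37

29.37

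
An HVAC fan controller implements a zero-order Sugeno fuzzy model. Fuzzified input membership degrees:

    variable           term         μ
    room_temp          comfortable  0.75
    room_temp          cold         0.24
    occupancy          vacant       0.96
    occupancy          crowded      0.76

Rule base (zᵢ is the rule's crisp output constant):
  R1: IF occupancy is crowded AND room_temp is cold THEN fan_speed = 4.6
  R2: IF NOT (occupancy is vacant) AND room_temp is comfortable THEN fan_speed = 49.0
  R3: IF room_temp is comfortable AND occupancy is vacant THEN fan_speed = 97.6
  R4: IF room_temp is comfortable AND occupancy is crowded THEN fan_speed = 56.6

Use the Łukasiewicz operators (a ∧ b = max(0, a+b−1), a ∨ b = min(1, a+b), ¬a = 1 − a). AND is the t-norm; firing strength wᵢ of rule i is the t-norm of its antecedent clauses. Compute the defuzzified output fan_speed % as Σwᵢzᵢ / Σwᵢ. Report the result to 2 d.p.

R1 (z=4.6): crowded=0.76, cold=0.24; AND[max(0, a+b−1)] → w = 0.00
R2 (z=49.0): ¬vacant=1−0.96=0.04, comfortable=0.75; AND[max(0, a+b−1)] → w = 0.00
R3 (z=97.6): comfortable=0.75, vacant=0.96; AND[max(0, a+b−1)] → w = 0.71
R4 (z=56.6): comfortable=0.75, crowded=0.76; AND[max(0, a+b−1)] → w = 0.51
Weighted average = (0.00·4.6 + 0.00·49.0 + 0.71·97.6 + 0.51·56.6) / (0.00 + 0.00 + 0.71 + 0.51)
  = 98.1620 / 1.2200 = 80.46

80.46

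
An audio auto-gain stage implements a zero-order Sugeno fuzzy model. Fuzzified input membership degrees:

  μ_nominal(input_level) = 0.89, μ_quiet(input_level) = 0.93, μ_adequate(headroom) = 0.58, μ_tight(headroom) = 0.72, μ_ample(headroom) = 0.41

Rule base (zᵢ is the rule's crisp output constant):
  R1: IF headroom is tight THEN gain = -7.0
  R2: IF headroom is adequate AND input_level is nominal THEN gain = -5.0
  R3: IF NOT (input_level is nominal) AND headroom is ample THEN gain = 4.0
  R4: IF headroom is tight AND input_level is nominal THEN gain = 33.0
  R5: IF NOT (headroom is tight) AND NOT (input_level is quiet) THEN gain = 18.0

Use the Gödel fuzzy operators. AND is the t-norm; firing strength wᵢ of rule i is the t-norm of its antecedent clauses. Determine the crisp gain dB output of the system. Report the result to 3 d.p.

7.964

R1 (z=-7.0): tight=0.72 → w = 0.72
R2 (z=-5.0): adequate=0.58, nominal=0.89; AND[min(a, b)] → w = 0.58
R3 (z=4.0): ¬nominal=1−0.89=0.11, ample=0.41; AND[min(a, b)] → w = 0.11
R4 (z=33.0): tight=0.72, nominal=0.89; AND[min(a, b)] → w = 0.72
R5 (z=18.0): ¬tight=1−0.72=0.28, ¬quiet=1−0.93=0.07; AND[min(a, b)] → w = 0.07
Weighted average = (0.72·-7.0 + 0.58·-5.0 + 0.11·4.0 + 0.72·33.0 + 0.07·18.0) / (0.72 + 0.58 + 0.11 + 0.72 + 0.07)
  = 17.5200 / 2.2000 = 7.964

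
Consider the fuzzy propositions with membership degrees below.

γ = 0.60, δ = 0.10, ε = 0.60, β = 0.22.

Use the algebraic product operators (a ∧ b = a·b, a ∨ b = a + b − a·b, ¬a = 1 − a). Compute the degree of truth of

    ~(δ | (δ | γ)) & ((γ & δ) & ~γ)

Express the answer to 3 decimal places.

0.008

δ | γ = a + b − a·b on (0.1000, 0.6000) = 0.6400
δ | (δ | γ) = a + b − a·b on (0.1000, 0.6400) = 0.6760
~(δ | (δ | γ)) = 1 − 0.6760 = 0.3240
γ & δ = a·b on (0.6000, 0.1000) = 0.0600
~γ = 1 − 0.6000 = 0.4000
(γ & δ) & ~γ = a·b on (0.0600, 0.4000) = 0.0240
~(δ | (δ | γ)) & ((γ & δ) & ~γ) = a·b on (0.3240, 0.0240) = 0.0078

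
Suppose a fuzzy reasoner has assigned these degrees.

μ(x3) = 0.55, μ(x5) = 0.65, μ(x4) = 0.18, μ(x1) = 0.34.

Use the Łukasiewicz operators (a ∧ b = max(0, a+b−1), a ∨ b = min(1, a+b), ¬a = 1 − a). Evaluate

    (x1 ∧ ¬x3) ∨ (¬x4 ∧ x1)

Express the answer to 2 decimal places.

0.16

¬x3 = 1 − 0.55 = 0.45
x1 ∧ ¬x3 = max(0, a+b−1) on (0.34, 0.45) = 0.00
¬x4 = 1 − 0.18 = 0.82
¬x4 ∧ x1 = max(0, a+b−1) on (0.82, 0.34) = 0.16
(x1 ∧ ¬x3) ∨ (¬x4 ∧ x1) = min(1, a+b) on (0.00, 0.16) = 0.16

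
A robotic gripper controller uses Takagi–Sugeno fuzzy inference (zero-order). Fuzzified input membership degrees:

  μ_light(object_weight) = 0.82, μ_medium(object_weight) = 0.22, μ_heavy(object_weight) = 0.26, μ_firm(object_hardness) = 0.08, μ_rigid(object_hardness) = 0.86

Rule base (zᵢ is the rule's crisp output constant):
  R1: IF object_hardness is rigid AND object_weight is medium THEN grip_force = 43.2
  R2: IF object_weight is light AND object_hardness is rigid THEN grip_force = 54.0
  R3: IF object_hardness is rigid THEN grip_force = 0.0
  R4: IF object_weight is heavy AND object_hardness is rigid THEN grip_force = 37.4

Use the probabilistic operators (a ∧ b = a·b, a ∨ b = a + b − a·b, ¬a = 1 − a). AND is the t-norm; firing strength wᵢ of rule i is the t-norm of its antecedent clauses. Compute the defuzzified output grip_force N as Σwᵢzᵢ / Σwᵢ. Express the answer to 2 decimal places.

R1 (z=43.2): rigid=0.86, medium=0.22; AND[a·b] → w = 0.1892
R2 (z=54.0): light=0.82, rigid=0.86; AND[a·b] → w = 0.7052
R3 (z=0.0): rigid=0.86 → w = 0.8600
R4 (z=37.4): heavy=0.26, rigid=0.86; AND[a·b] → w = 0.2236
Weighted average = (0.1892·43.2 + 0.7052·54.0 + 0.8600·0.0 + 0.2236·37.4) / (0.1892 + 0.7052 + 0.8600 + 0.2236)
  = 54.6169 / 1.9780 = 27.61

27.61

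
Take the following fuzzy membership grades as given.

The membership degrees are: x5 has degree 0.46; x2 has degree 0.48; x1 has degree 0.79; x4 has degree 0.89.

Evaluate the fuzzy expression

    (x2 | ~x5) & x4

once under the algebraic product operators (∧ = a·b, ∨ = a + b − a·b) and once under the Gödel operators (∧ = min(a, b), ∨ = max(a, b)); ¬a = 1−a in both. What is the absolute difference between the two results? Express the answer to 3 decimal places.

0.137

Under algebraic product:
  ~x5 = 1 − 0.4600 = 0.5400
  x2 | ~x5 = a + b − a·b on (0.4800, 0.5400) = 0.7608
  (x2 | ~x5) & x4 = a·b on (0.7608, 0.8900) = 0.6771
  → value = 0.6771
Under Gödel:
  ~x5 = 1 − 0.46 = 0.54
  x2 | ~x5 = max(a, b) on (0.48, 0.54) = 0.54
  (x2 | ~x5) & x4 = min(a, b) on (0.54, 0.89) = 0.54
  → value = 0.5400
|0.6771 − 0.5400| = 0.137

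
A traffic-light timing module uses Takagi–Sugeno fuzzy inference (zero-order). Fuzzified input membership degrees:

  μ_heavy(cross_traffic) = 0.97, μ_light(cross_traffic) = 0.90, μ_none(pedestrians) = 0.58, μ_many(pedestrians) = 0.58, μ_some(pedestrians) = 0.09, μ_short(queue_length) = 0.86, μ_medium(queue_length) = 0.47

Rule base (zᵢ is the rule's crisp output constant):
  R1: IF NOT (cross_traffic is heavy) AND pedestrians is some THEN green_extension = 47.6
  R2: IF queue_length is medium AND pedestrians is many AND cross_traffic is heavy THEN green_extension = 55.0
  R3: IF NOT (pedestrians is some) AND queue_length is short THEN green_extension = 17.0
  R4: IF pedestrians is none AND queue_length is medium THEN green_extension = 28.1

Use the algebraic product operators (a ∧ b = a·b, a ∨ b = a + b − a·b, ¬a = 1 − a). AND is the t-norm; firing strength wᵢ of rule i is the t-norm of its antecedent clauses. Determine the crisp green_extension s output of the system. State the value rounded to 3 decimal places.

26.950

R1 (z=47.6): ¬heavy=1−0.97=0.03, some=0.09; AND[a·b] → w = 0.0027
R2 (z=55.0): medium=0.47, many=0.58, heavy=0.97; AND[a·b] → w = 0.2644
R3 (z=17.0): ¬some=1−0.09=0.91, short=0.86; AND[a·b] → w = 0.7826
R4 (z=28.1): none=0.58, medium=0.47; AND[a·b] → w = 0.2726
Weighted average = (0.0027·47.6 + 0.2644·55.0 + 0.7826·17.0 + 0.2726·28.1) / (0.0027 + 0.2644 + 0.7826 + 0.2726)
  = 35.6360 / 1.3223 = 26.950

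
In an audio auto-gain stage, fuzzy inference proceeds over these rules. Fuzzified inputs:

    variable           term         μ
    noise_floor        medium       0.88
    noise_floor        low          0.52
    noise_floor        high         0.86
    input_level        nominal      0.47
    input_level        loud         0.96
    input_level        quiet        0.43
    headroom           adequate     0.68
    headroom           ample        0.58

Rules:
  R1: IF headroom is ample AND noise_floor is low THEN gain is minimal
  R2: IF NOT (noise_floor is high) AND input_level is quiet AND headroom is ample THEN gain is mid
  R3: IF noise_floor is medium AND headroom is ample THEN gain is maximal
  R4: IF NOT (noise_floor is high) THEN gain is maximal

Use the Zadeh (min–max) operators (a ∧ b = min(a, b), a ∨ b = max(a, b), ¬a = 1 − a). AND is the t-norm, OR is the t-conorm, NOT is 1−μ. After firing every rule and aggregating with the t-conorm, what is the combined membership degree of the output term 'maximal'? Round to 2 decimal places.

R1: ample=0.58, low=0.52; AND[min(a, b)] → w = 0.52
R2: ¬high=1−0.86=0.14, quiet=0.43, ample=0.58; AND[min(a, b)] → w = 0.14
R3: medium=0.88, ample=0.58; AND[min(a, b)] → w = 0.58
R4: ¬high=1−0.86=0.14 → w = 0.14
Rules with consequent 'maximal': {R3, R4} → strengths 0.58, 0.14
Aggregate via t-conorm [max(a, b)]: 0.58

0.58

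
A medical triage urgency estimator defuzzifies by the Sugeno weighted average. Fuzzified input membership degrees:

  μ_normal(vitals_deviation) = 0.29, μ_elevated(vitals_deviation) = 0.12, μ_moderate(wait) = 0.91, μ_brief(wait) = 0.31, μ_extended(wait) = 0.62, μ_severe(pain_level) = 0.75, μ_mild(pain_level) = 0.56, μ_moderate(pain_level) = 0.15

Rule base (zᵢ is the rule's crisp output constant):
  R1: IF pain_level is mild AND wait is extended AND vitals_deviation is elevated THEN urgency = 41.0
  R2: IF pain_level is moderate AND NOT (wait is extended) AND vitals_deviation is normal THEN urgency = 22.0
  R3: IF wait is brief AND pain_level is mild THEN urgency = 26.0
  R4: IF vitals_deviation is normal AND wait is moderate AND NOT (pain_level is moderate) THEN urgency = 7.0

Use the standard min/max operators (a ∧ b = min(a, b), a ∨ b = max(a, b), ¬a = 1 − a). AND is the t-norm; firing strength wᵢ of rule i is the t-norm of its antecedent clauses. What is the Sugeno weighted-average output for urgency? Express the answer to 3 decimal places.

21.046

R1 (z=41.0): mild=0.56, extended=0.62, elevated=0.12; AND[min(a, b)] → w = 0.12
R2 (z=22.0): moderate=0.15, ¬extended=1−0.62=0.38, normal=0.29; AND[min(a, b)] → w = 0.15
R3 (z=26.0): brief=0.31, mild=0.56; AND[min(a, b)] → w = 0.31
R4 (z=7.0): normal=0.29, moderate=0.91, ¬moderate=1−0.15=0.85; AND[min(a, b)] → w = 0.29
Weighted average = (0.12·41.0 + 0.15·22.0 + 0.31·26.0 + 0.29·7.0) / (0.12 + 0.15 + 0.31 + 0.29)
  = 18.3100 / 0.8700 = 21.046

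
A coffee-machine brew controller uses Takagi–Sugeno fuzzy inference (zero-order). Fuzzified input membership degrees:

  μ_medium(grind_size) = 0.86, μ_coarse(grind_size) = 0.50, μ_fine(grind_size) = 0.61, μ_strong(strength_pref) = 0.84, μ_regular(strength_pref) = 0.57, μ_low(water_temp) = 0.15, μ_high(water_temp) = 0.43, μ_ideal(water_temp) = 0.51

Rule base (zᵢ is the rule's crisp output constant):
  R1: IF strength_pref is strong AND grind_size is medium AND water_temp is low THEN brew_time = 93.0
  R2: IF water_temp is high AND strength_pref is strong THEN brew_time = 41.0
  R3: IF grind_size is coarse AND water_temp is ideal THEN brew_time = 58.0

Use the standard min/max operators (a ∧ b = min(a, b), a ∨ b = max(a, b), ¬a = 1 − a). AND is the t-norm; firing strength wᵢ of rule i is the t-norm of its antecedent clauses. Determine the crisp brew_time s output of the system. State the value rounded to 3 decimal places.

R1 (z=93.0): strong=0.84, medium=0.86, low=0.15; AND[min(a, b)] → w = 0.15
R2 (z=41.0): high=0.43, strong=0.84; AND[min(a, b)] → w = 0.43
R3 (z=58.0): coarse=0.50, ideal=0.51; AND[min(a, b)] → w = 0.50
Weighted average = (0.15·93.0 + 0.43·41.0 + 0.50·58.0) / (0.15 + 0.43 + 0.50)
  = 60.5800 / 1.0800 = 56.093

56.093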